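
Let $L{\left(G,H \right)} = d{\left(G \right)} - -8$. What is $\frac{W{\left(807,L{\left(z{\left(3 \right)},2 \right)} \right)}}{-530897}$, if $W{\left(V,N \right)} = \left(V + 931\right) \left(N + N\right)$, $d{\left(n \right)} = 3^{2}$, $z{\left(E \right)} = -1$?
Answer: $- \frac{59092}{530897} \approx -0.11131$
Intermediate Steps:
$d{\left(n \right)} = 9$
$L{\left(G,H \right)} = 17$ ($L{\left(G,H \right)} = 9 - -8 = 9 + 8 = 17$)
$W{\left(V,N \right)} = 2 N \left(931 + V\right)$ ($W{\left(V,N \right)} = \left(931 + V\right) 2 N = 2 N \left(931 + V\right)$)
$\frac{W{\left(807,L{\left(z{\left(3 \right)},2 \right)} \right)}}{-530897} = \frac{2 \cdot 17 \left(931 + 807\right)}{-530897} = 2 \cdot 17 \cdot 1738 \left(- \frac{1}{530897}\right) = 59092 \left(- \frac{1}{530897}\right) = - \frac{59092}{530897}$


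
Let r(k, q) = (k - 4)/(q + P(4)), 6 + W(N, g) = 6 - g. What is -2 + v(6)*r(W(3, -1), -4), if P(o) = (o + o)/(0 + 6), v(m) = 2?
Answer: 1/4 ≈ 0.25000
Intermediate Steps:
P(o) = o/3 (P(o) = (2*o)/6 = (2*o)*(1/6) = o/3)
W(N, g) = -g (W(N, g) = -6 + (6 - g) = -g)
r(k, q) = (-4 + k)/(4/3 + q) (r(k, q) = (k - 4)/(q + (1/3)*4) = (-4 + k)/(q + 4/3) = (-4 + k)/(4/3 + q))
-2 + v(6)*r(W(3, -1), -4) = -2 + 2*(3*(-4 - 1*(-1))/(4 + 3*(-4))) = -2 + 2*(3*(-4 + 1)/(4 - 12)) = -2 + 2*(3*(-3)/(-8)) = -2 + 2*(3*(-1/8)*(-3)) = -2 + 2*(9/8) = -2 + 9/4 = 1/4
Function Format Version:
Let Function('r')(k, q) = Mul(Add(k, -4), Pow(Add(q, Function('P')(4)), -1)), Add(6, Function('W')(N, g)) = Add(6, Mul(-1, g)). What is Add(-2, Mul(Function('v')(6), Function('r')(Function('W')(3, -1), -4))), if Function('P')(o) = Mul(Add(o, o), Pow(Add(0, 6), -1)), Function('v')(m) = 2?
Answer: Rational(1, 4) ≈ 0.25000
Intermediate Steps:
Function('P')(o) = Mul(Rational(1, 3), o) (Function('P')(o) = Mul(Mul(2, o), Pow(6, -1)) = Mul(Mul(2, o), Rational(1, 6)) = Mul(Rational(1, 3), o))
Function('W')(N, g) = Mul(-1, g) (Function('W')(N, g) = Add(-6, Add(6, Mul(-1, g))) = Mul(-1, g))
Function('r')(k, q) = Mul(Pow(Add(Rational(4, 3), q), -1), Add(-4, k)) (Function('r')(k, q) = Mul(Add(k, -4), Pow(Add(q, Mul(Rational(1, 3), 4)), -1)) = Mul(Add(-4, k), Pow(Add(q, Rational(4, 3)), -1)) = Mul(Add(-4, k), Pow(Add(Rational(4, 3), q), -1)) = Mul(Pow(Add(Rational(4, 3), q), -1), Add(-4, k)))
Add(-2, Mul(Function('v')(6), Function('r')(Function('W')(3, -1), -4))) = Add(-2, Mul(2, Mul(3, Pow(Add(4, Mul(3, -4)), -1), Add(-4, Mul(-1, -1))))) = Add(-2, Mul(2, Mul(3, Pow(Add(4, -12), -1), Add(-4, 1)))) = Add(-2, Mul(2, Mul(3, Pow(-8, -1), -3))) = Add(-2, Mul(2, Mul(3, Rational(-1, 8), -3))) = Add(-2, Mul(2, Rational(9, 8))) = Add(-2, Rational(9, 4)) = Rational(1, 4)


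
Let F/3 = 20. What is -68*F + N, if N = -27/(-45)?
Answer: -20397/5 ≈ -4079.4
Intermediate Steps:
F = 60 (F = 3*20 = 60)
N = ⅗ (N = -27*(-1/45) = ⅗ ≈ 0.60000)
-68*F + N = -68*60 + ⅗ = -4080 + ⅗ = -20397/5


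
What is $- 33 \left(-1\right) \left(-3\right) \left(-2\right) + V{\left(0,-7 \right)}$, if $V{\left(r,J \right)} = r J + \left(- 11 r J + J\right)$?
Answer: $191$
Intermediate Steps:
$V{\left(r,J \right)} = J - 10 J r$ ($V{\left(r,J \right)} = J r - \left(- J + 11 J r\right) = J - 10 J r$)
$- 33 \left(-1\right) \left(-3\right) \left(-2\right) + V{\left(0,-7 \right)} = - 33 \left(-1\right) \left(-3\right) \left(-2\right) - 7 \left(1 - 0\right) = - 33 \cdot 3 \left(-2\right) - 7 \left(1 + 0\right) = \left(-33\right) \left(-6\right) - 7 = 198 - 7 = 191$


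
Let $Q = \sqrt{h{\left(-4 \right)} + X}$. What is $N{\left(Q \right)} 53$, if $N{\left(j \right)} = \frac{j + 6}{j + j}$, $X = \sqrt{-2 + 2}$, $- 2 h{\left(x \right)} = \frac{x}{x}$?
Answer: $\frac{53}{2} - 159 i \sqrt{2} \approx 26.5 - 224.86 i$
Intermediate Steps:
$h{\left(x \right)} = - \frac{1}{2}$ ($h{\left(x \right)} = - \frac{x \frac{1}{x}}{2} = \left(- \frac{1}{2}\right) 1 = - \frac{1}{2}$)
$X = 0$ ($X = \sqrt{0} = 0$)
$Q = \frac{i \sqrt{2}}{2}$ ($Q = \sqrt{- \frac{1}{2} + 0} = \sqrt{- \frac{1}{2}} = \frac{i \sqrt{2}}{2} \approx 0.70711 i$)
$N{\left(j \right)} = \frac{6 + j}{2 j}$
$N{\left(Q \right)} 53 = \frac{6 + \frac{i \sqrt{2}}{2}}{2 \frac{i \sqrt{2}}{2}} \cdot 53 = \frac{- i \sqrt{2} \left(6 + \frac{i \sqrt{2}}{2}\right)}{2} \cdot 53 = - \frac{i \sqrt{2} \left(6 + \frac{i \sqrt{2}}{2}\right)}{2} \cdot 53 = - \frac{53 i \sqrt{2} \left(6 + \frac{i \sqrt{2}}{2}\right)}{2}$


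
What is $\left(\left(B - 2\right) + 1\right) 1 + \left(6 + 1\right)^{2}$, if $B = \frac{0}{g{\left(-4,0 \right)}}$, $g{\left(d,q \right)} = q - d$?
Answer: $48$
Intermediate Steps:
$B = 0$ ($B = \frac{0}{0 - -4} = \frac{0}{0 + 4} = \frac{0}{4} = 0 \cdot \frac{1}{4} = 0$)
$\left(\left(B - 2\right) + 1\right) 1 + \left(6 + 1\right)^{2} = \left(\left(0 - 2\right) + 1\right) 1 + \left(6 + 1\right)^{2} = \left(-2 + 1\right) 1 + 7^{2} = \left(-1\right) 1 + 49 = -1 + 49 = 48$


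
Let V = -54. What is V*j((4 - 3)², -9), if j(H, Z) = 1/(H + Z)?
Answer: 27/4 ≈ 6.7500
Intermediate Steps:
V*j((4 - 3)², -9) = -54/((4 - 3)² - 9) = -54/(1² - 9) = -54/(1 - 9) = -54/(-8) = -54*(-⅛) = 27/4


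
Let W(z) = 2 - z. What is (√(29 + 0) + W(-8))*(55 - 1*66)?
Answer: -110 - 11*√29 ≈ -169.24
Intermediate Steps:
(√(29 + 0) + W(-8))*(55 - 1*66) = (√(29 + 0) + (2 - 1*(-8)))*(55 - 1*66) = (√29 + (2 + 8))*(55 - 66) = (√29 + 10)*(-11) = (10 + √29)*(-11) = -110 - 11*√29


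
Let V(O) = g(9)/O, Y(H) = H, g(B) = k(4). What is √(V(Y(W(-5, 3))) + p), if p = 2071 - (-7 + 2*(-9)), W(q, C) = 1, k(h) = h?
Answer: 10*√21 ≈ 45.826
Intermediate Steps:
g(B) = 4
V(O) = 4/O
p = 2096 (p = 2071 - (-7 - 18) = 2071 - 1*(-25) = 2071 + 25 = 2096)
√(V(Y(W(-5, 3))) + p) = √(4/1 + 2096) = √(4*1 + 2096) = √(4 + 2096) = √2100 = 10*√21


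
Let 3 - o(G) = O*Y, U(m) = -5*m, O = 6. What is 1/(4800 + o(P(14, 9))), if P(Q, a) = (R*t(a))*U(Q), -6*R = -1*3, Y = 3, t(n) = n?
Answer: 1/4785 ≈ 0.00020899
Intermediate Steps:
R = ½ (R = -(-1)*3/6 = -⅙*(-3) = ½ ≈ 0.50000)
P(Q, a) = -5*Q*a/2 (P(Q, a) = (a/2)*(-5*Q) = -5*Q*a/2)
o(G) = -15 (o(G) = 3 - 6*3 = 3 - 1*18 = 3 - 18 = -15)
1/(4800 + o(P(14, 9))) = 1/(4800 - 15) = 1/4785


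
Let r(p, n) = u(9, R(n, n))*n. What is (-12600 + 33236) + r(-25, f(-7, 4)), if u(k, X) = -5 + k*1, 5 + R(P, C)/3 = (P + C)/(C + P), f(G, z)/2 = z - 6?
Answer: 20620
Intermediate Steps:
f(G, z) = -12 + 2*z (f(G, z) = 2*(z - 6) = 2*(-6 + z) = -12 + 2*z)
R(P, C) = -12 (R(P, C) = -15 + 3*((P + C)/(C + P)) = -15 + 3*((C + P)/(C + P)) = -15 + 3*1 = -15 + 3 = -12)
u(k, X) = -5 + k
r(p, n) = 4*n (r(p, n) = (-5 + 9)*n = 4*n)
(-12600 + 33236) + r(-25, f(-7, 4)) = (-12600 + 33236) + 4*(-12 + 2*4) = 20636 + 4*(-12 + 8) = 20636 + 4*(-4) = 20636 - 16 = 20620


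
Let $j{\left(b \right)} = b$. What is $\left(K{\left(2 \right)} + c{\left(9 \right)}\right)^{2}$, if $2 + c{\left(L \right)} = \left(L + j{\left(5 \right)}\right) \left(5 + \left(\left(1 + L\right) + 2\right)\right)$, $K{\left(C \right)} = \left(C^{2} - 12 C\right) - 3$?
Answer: $45369$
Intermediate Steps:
$K{\left(C \right)} = -3 + C^{2} - 12 C$
$c{\left(L \right)} = -2 + \left(5 + L\right) \left(8 + L\right)$ ($c{\left(L \right)} = -2 + \left(L + 5\right) \left(5 + \left(\left(1 + L\right) + 2\right)\right) = -2 + \left(5 + L\right) \left(5 + \left(3 + L\right)\right) = -2 + \left(5 + L\right) \left(8 + L\right)$)
$\left(K{\left(2 \right)} + c{\left(9 \right)}\right)^{2} = \left(\left(-3 + 2^{2} - 24\right) + \left(38 + 9^{2} + 13 \cdot 9\right)\right)^{2} = \left(\left(-3 + 4 - 24\right) + \left(38 + 81 + 117\right)\right)^{2} = \left(-23 + 236\right)^{2} = 213^{2} = 45369$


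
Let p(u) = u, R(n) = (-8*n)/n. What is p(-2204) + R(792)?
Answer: -2212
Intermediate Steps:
R(n) = -8
p(-2204) + R(792) = -2204 - 8 = -2212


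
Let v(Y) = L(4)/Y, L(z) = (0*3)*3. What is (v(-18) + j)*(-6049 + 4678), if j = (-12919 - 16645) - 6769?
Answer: 49812543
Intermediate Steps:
j = -36333 (j = -29564 - 6769 = -36333)
L(z) = 0 (L(z) = 0*3 = 0)
v(Y) = 0 (v(Y) = 0/Y = 0)
(v(-18) + j)*(-6049 + 4678) = (0 - 36333)*(-6049 + 4678) = -36333*(-1371) = 49812543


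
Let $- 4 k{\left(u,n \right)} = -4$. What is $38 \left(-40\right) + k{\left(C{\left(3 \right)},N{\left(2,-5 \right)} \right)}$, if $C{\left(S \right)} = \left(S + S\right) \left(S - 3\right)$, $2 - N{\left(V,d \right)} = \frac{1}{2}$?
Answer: $-1519$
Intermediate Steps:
$N{\left(V,d \right)} = \frac{3}{2}$ ($N{\left(V,d \right)} = 2 - \frac{1}{2} = \frac{3}{2}$)
$C{\left(S \right)} = 2 S \left(-3 + S\right)$
$k{\left(u,n \right)} = 1$ ($k{\left(u,n \right)} = \left(- \frac{1}{4}\right) \left(-4\right) = 1$)
$38 \left(-40\right) + k{\left(C{\left(3 \right)},N{\left(2,-5 \right)} \right)} = 38 \left(-40\right) + 1 = -1520 + 1 = -1519$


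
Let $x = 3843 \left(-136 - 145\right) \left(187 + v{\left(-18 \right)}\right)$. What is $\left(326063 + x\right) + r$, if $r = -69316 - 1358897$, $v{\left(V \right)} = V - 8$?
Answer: $-174963313$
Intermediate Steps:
$v{\left(V \right)} = -8 + V$ ($v{\left(V \right)} = V - 8 = -8 + V$)
$x = -173861163$ ($x = 3843 \left(-136 - 145\right) \left(187 - 26\right) = 3843 \left(- 281 \left(187 - 26\right)\right) = 3843 \left(\left(-281\right) 161\right) = 3843 \left(-45241\right) = -173861163$)
$r = -1428213$ ($r = -69316 - 1358897 = -1428213$)
$\left(326063 + x\right) + r = \left(326063 - 173861163\right) - 1428213 = -173535100 - 1428213 = -174963313$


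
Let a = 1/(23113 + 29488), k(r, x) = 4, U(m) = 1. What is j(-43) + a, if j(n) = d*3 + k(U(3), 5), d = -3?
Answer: -263004/52601 ≈ -5.0000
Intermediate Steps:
a = 1/52601 ≈ 1.9011e-5
j(n) = -5 (j(n) = -3*3 + 4 = -9 + 4 = -5)
j(-43) + a = -5 + 1/52601 = -263004/52601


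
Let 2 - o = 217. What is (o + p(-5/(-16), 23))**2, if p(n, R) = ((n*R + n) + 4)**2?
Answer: 109561/16 ≈ 6847.6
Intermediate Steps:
o = -215 (o = 2 - 1*217 = 2 - 217 = -215)
p(n, R) = (4 + n + R*n)**2 (p(n, R) = ((R*n + n) + 4)**2 = ((n + R*n) + 4)**2 = (4 + n + R*n)**2)
(o + p(-5/(-16), 23))**2 = (-215 + (4 - 5/(-16) + 23*(-5/(-16)))**2)**2 = (-215 + (4 - 5*(-1/16) + 23*(-5*(-1/16)))**2)**2 = (-215 + (4 + 5/16 + 23*(5/16))**2)**2 = (-215 + (4 + 5/16 + 115/16)**2)**2 = (-215 + (23/2)**2)**2 = (-215 + 529/4)**2 = (-331/4)**2 = 109561/16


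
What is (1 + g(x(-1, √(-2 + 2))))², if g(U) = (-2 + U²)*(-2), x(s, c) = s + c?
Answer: 9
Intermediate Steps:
x(s, c) = c + s
g(U) = 4 - 2*U²
(1 + g(x(-1, √(-2 + 2))))² = (1 + (4 - 2*(√(-2 + 2) - 1)²))² = (1 + (4 - 2*(√0 - 1)²))² = (1 + (4 - 2*(0 - 1)²))² = (1 + (4 - 2*(-1)²))² = (1 + (4 - 2*1))² = (1 + (4 - 2))² = (1 + 2)² = 3² = 9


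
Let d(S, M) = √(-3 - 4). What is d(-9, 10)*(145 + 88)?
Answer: 233*I*√7 ≈ 616.46*I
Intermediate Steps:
d(S, M) = I*√7 (d(S, M) = √(-7) = I*√7)
d(-9, 10)*(145 + 88) = (I*√7)*(145 + 88) = (I*√7)*233 = 233*I*√7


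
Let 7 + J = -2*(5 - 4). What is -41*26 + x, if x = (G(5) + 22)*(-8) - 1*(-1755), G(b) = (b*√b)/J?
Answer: 513 + 40*√5/9 ≈ 522.94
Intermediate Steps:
J = -9 (J = -7 - 2*(5 - 4) = -7 - 2*1 = -7 - 2 = -9)
G(b) = -b^(3/2)/9 (G(b) = (b*√b)/(-9) = b^(3/2)*(-⅑) = -b^(3/2)/9)
x = 1579 + 40*√5/9 (x = (-5*√5/9 + 22)*(-8) - 1*(-1755) = (-5*√5/9 + 22)*(-8) + 1755 = (22 - 5*√5/9)*(-8) + 1755 = (-176 + 40*√5/9) + 1755 = 1579 + 40*√5/9 ≈ 1588.9)
-41*26 + x = -41*26 + (1579 + 40*√5/9) = -1066 + (1579 + 40*√5/9) = 513 + 40*√5/9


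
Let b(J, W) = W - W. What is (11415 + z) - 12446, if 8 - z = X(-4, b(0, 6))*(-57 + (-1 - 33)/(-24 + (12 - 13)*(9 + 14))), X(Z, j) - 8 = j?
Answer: -26921/47 ≈ -572.79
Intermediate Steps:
b(J, W) = 0
X(Z, j) = 8 + j
z = 21536/47 (z = 8 - (8 + 0)*(-57 + (-1 - 33)/(-24 + (12 - 13)*(9 + 14))) = 8 - 8*(-57 - 34/(-24 - 1*23)) = 8 - 8*(-57 - 34/(-24 - 23)) = 8 - 8*(-57 - 34/(-47)) = 8 - 8*(-57 - 34*(-1/47)) = 8 - 8*(-57 + 34/47) = 8 - 8*(-2645)/47 = 8 - 1*(-21160/47) = 8 + 21160/47 = 21536/47 ≈ 458.21)
(11415 + z) - 12446 = (11415 + 21536/47) - 12446 = 558041/47 - 12446 = -26921/47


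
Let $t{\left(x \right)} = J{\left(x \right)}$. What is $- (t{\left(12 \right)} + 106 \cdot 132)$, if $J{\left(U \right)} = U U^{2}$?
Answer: $-15720$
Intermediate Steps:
$J{\left(U \right)} = U^{3}$
$t{\left(x \right)} = x^{3}$
$- (t{\left(12 \right)} + 106 \cdot 132) = - (12^{3} + 106 \cdot 132) = - (1728 + 13992) = \left(-1\right) 15720 = -15720$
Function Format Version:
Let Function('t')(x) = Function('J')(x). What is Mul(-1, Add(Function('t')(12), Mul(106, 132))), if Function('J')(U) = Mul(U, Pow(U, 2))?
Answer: -15720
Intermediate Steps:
Function('J')(U) = Pow(U, 3)
Function('t')(x) = Pow(x, 3)
Mul(-1, Add(Function('t')(12), Mul(106, 132))) = Mul(-1, Add(Pow(12, 3), Mul(106, 132))) = Mul(-1, Add(1728, 13992)) = Mul(-1, 15720) = -15720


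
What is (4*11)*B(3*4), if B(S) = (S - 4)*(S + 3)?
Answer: 5280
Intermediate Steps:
B(S) = (-4 + S)*(3 + S)
(4*11)*B(3*4) = (4*11)*(-12 + (3*4)**2 - 3*4) = 44*(-12 + 12**2 - 1*12) = 44*(-12 + 144 - 12) = 44*120 = 5280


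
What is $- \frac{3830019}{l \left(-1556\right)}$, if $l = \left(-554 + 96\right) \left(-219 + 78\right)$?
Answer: $\frac{1276673}{33494456} \approx 0.038116$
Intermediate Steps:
$l = 64578$ ($l = \left(-458\right) \left(-141\right) = 64578$)
$- \frac{3830019}{l \left(-1556\right)} = - \frac{3830019}{64578 \left(-1556\right)} = - \frac{3830019}{-100483368} = \left(-3830019\right) \left(- \frac{1}{100483368}\right) = \frac{1276673}{33494456}$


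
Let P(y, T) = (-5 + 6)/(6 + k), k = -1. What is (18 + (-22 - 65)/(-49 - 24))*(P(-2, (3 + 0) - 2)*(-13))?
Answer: -18213/365 ≈ -49.899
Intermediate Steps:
P(y, T) = ⅕ (P(y, T) = (-5 + 6)/(6 - 1) = 1/5 = 1*(⅕) = ⅕)
(18 + (-22 - 65)/(-49 - 24))*(P(-2, (3 + 0) - 2)*(-13)) = (18 + (-22 - 65)/(-49 - 24))*((⅕)*(-13)) = (18 - 87/(-73))*(-13/5) = (18 - 87*(-1/73))*(-13/5) = (18 + 87/73)*(-13/5) = (1401/73)*(-13/5) = -18213/365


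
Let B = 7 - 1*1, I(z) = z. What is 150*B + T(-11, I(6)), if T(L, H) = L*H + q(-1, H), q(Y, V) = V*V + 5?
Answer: 875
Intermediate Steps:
q(Y, V) = 5 + V**2 (q(Y, V) = V**2 + 5 = 5 + V**2)
T(L, H) = 5 + H**2 + H*L (T(L, H) = L*H + (5 + H**2) = H*L + (5 + H**2) = 5 + H**2 + H*L)
B = 6 (B = 7 - 1 = 6)
150*B + T(-11, I(6)) = 150*6 + (5 + 6**2 + 6*(-11)) = 900 + (5 + 36 - 66) = 900 - 25 = 875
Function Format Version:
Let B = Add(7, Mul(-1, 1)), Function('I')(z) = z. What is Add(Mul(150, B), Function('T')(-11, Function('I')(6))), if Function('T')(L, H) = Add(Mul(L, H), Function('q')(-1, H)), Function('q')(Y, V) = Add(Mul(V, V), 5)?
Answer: 875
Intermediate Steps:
Function('q')(Y, V) = Add(5, Pow(V, 2)) (Function('q')(Y, V) = Add(Pow(V, 2), 5) = Add(5, Pow(V, 2)))
Function('T')(L, H) = Add(5, Pow(H, 2), Mul(H, L)) (Function('T')(L, H) = Add(Mul(L, H), Add(5, Pow(H, 2))) = Add(Mul(H, L), Add(5, Pow(H, 2))) = Add(5, Pow(H, 2), Mul(H, L)))
B = 6 (B = Add(7, -1) = 6)
Add(Mul(150, B), Function('T')(-11, Function('I')(6))) = Add(Mul(150, 6), Add(5, Pow(6, 2), Mul(6, -11))) = Add(900, Add(5, 36, -66)) = Add(900, -25) = 875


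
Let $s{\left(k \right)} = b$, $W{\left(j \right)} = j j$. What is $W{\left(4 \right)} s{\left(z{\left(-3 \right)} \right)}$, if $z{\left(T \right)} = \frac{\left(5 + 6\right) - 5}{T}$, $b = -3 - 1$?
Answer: $-64$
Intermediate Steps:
$W{\left(j \right)} = j^{2}$
$b = -4$
$z{\left(T \right)} = \frac{6}{T}$ ($z{\left(T \right)} = \frac{11 - 5}{T} = \frac{6}{T}$)
$s{\left(k \right)} = -4$
$W{\left(4 \right)} s{\left(z{\left(-3 \right)} \right)} = 4^{2} \left(-4\right) = 16 \left(-4\right) = -64$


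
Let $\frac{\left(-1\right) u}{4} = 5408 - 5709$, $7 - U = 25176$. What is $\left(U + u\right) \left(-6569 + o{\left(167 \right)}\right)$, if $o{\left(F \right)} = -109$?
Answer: $160038270$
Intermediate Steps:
$U = -25169$ ($U = 7 - 25176 = -25169$)
$u = 1204$ ($u = - 4 \left(5408 - 5709\right) = \left(-4\right) \left(-301\right) = 1204$)
$\left(U + u\right) \left(-6569 + o{\left(167 \right)}\right) = \left(-25169 + 1204\right) \left(-6569 - 109\right) = \left(-23965\right) \left(-6678\right) = 160038270$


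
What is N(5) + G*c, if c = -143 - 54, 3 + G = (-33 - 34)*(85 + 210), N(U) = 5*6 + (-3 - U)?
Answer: 3894318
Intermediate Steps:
N(U) = 27 - U (N(U) = 30 + (-3 - U) = 27 - U)
G = -19768 (G = -3 + (-33 - 34)*(85 + 210) = -3 - 67*295 = -3 - 19765 = -19768)
c = -197
N(5) + G*c = (27 - 1*5) - 19768*(-197) = (27 - 5) + 3894296 = 22 + 3894296 = 3894318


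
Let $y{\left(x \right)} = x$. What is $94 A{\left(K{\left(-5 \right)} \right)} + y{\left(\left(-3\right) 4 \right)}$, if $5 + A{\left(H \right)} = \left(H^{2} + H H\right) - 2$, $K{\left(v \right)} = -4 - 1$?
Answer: $4030$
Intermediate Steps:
$K{\left(v \right)} = -5$
$A{\left(H \right)} = -7 + 2 H^{2}$ ($A{\left(H \right)} = -5 - \left(2 - H^{2} - H H\right) = -5 + \left(\left(H^{2} + H^{2}\right) - 2\right) = -5 + \left(2 H^{2} - 2\right) = -5 + \left(-2 + 2 H^{2}\right) = -7 + 2 H^{2}$)
$94 A{\left(K{\left(-5 \right)} \right)} + y{\left(\left(-3\right) 4 \right)} = 94 \left(-7 + 2 \left(-5\right)^{2}\right) - 12 = 94 \left(-7 + 2 \cdot 25\right) - 12 = 94 \left(-7 + 50\right) - 12 = 94 \cdot 43 - 12 = 4042 - 12 = 4030$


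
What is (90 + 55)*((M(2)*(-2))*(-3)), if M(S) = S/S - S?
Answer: -870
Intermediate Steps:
M(S) = 1 - S
(90 + 55)*((M(2)*(-2))*(-3)) = (90 + 55)*(((1 - 1*2)*(-2))*(-3)) = 145*(((1 - 2)*(-2))*(-3)) = 145*(-1*(-2)*(-3)) = 145*(2*(-3)) = 145*(-6) = -870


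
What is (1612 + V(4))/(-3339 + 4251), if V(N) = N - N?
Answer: 403/228 ≈ 1.7675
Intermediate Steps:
V(N) = 0
(1612 + V(4))/(-3339 + 4251) = (1612 + 0)/(-3339 + 4251) = 1612/912 = 1612*(1/912) = 403/228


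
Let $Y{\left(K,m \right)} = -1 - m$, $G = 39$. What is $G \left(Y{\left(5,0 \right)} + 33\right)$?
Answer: $1248$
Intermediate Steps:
$G \left(Y{\left(5,0 \right)} + 33\right) = 39 \left(\left(-1 - 0\right) + 33\right) = 39 \left(\left(-1 + 0\right) + 33\right) = 39 \left(-1 + 33\right) = 39 \cdot 32 = 1248$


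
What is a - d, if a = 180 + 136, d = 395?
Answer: -79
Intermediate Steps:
a = 316
a - d = 316 - 1*395 = 316 - 395 = -79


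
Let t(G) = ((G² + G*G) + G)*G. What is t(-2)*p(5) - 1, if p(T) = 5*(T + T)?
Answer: -601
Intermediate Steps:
p(T) = 10*T (p(T) = 5*(2*T) = 10*T)
t(G) = G*(G + 2*G²) (t(G) = ((G² + G²) + G)*G = (2*G² + G)*G = (G + 2*G²)*G = G*(G + 2*G²))
t(-2)*p(5) - 1 = ((-2)²*(1 + 2*(-2)))*(10*5) - 1 = (4*(1 - 4))*50 - 1 = (4*(-3))*50 - 1 = -12*50 - 1 = -600 - 1 = -601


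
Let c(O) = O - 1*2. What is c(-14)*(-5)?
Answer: 80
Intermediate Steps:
c(O) = -2 + O (c(O) = O - 2 = -2 + O)
c(-14)*(-5) = (-2 - 14)*(-5) = -16*(-5) = 80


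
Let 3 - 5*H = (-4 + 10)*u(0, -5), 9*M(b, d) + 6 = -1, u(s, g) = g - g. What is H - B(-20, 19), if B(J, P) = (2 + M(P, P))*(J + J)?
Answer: 2227/45 ≈ 49.489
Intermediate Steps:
u(s, g) = 0
M(b, d) = -7/9 (M(b, d) = -⅔ + (⅑)*(-1) = -⅔ - ⅑ = -7/9)
H = ⅗ (H = ⅗ - (-4 + 10)*0/5 = ⅗ - 6*0/5 = ⅗ - ⅕*0 = ⅗ + 0 = ⅗ ≈ 0.60000)
B(J, P) = 22*J/9 (B(J, P) = (2 - 7/9)*(J + J) = 11*(2*J)/9 = 22*J/9)
H - B(-20, 19) = ⅗ - 22*(-20)/9 = ⅗ - 1*(-440/9) = ⅗ + 440/9 = 2227/45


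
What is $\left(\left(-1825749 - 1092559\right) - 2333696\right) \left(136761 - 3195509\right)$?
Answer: $16064556730992$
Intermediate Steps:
$\left(\left(-1825749 - 1092559\right) - 2333696\right) \left(136761 - 3195509\right) = \left(\left(-1825749 - 1092559\right) - 2333696\right) \left(-3058748\right) = \left(-2918308 - 2333696\right) \left(-3058748\right) = \left(-5252004\right) \left(-3058748\right) = 16064556730992$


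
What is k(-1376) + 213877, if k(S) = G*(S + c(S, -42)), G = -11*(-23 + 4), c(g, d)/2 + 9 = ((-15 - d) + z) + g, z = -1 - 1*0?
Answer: -641769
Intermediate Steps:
z = -1 (z = -1 + 0 = -1)
c(g, d) = -50 - 2*d + 2*g (c(g, d) = -18 + 2*(((-15 - d) - 1) + g) = -18 + 2*((-16 - d) + g) = -18 + 2*(-16 + g - d) = -18 + (-32 - 2*d + 2*g) = -50 - 2*d + 2*g)
G = 209 (G = -11*(-19) = 209)
k(S) = 7106 + 627*S (k(S) = 209*(S + (-50 - 2*(-42) + 2*S)) = 209*(S + (-50 + 84 + 2*S)) = 209*(S + (34 + 2*S)) = 209*(34 + 3*S) = 7106 + 627*S)
k(-1376) + 213877 = (7106 + 627*(-1376)) + 213877 = (7106 - 862752) + 213877 = -855646 + 213877 = -641769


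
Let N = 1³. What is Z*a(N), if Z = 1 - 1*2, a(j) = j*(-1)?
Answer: 1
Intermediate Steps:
N = 1
a(j) = -j
Z = -1 (Z = 1 - 2 = -1)
Z*a(N) = -(-1) = -1*(-1) = 1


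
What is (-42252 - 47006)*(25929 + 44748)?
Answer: -6308487666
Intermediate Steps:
(-42252 - 47006)*(25929 + 44748) = -89258*70677 = -6308487666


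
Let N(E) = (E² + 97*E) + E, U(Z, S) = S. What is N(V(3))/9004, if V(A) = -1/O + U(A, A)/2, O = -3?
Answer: 6589/324144 ≈ 0.020327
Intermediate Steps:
V(A) = ⅓ + A/2 (V(A) = -1/(-3) + A/2 = -1*(-⅓) + A*(½) = ⅓ + A/2)
N(E) = E² + 98*E
N(V(3))/9004 = ((⅓ + (½)*3)*(98 + (⅓ + (½)*3)))/9004 = ((⅓ + 3/2)*(98 + (⅓ + 3/2)))*(1/9004) = (11*(98 + 11/6)/6)*(1/9004) = ((11/6)*(599/6))*(1/9004) = (6589/36)*(1/9004) = 6589/324144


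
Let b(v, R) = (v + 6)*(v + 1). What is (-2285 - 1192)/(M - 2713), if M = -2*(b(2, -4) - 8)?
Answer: 19/15 ≈ 1.2667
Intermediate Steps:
b(v, R) = (1 + v)*(6 + v) (b(v, R) = (6 + v)*(1 + v) = (1 + v)*(6 + v))
M = -32 (M = -2*((6 + 2**2 + 7*2) - 8) = -2*((6 + 4 + 14) - 8) = -2*(24 - 8) = -2*16 = -32)
(-2285 - 1192)/(M - 2713) = (-2285 - 1192)/(-32 - 2713) = -3477/(-2745) = -3477*(-1/2745) = 19/15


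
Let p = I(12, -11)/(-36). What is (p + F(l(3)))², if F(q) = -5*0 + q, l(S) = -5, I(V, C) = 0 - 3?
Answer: 3481/144 ≈ 24.174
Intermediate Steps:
I(V, C) = -3
F(q) = q (F(q) = 0 + q = q)
p = 1/12 (p = -3/(-36) = -3*(-1/36) = 1/12 ≈ 0.083333)
(p + F(l(3)))² = (1/12 - 5)² = (-59/12)² = 3481/144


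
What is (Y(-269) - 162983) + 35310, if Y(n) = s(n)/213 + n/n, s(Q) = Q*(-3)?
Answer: -9064443/71 ≈ -1.2767e+5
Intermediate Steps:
s(Q) = -3*Q
Y(n) = 1 - n/71 (Y(n) = -3*n/213 + n/n = -3*n*(1/213) + 1 = -n/71 + 1 = 1 - n/71)
(Y(-269) - 162983) + 35310 = ((1 - 1/71*(-269)) - 162983) + 35310 = ((1 + 269/71) - 162983) + 35310 = (340/71 - 162983) + 35310 = -11571453/71 + 35310 = -9064443/71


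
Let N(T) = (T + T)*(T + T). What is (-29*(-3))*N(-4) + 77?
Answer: 5645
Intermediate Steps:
N(T) = 4*T² (N(T) = (2*T)*(2*T) = 4*T²)
(-29*(-3))*N(-4) + 77 = (-29*(-3))*(4*(-4)²) + 77 = 87*(4*16) + 77 = 87*64 + 77 = 5568 + 77 = 5645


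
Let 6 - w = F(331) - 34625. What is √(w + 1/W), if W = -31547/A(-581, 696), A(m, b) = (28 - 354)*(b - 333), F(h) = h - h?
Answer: √34468961849765/31547 ≈ 186.10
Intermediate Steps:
F(h) = 0
A(m, b) = 108558 - 326*b (A(m, b) = -326*(-333 + b) = 108558 - 326*b)
W = 31547/118338 (W = -31547/(108558 - 326*696) = -31547/(108558 - 226896) = -31547/(-118338) = -31547*(-1/118338) = 31547/118338 ≈ 0.26658)
w = 34631 (w = 6 - (0 - 34625) = 6 - 1*(-34625) = 6 + 34625 = 34631)
√(w + 1/W) = √(34631 + 1/(31547/118338)) = √(34631 + 118338/31547) = √(1092622495/31547) = √34468961849765/31547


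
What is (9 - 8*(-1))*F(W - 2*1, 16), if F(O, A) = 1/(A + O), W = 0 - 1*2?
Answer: 17/12 ≈ 1.4167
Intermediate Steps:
W = -2 (W = 0 - 2 = -2)
(9 - 8*(-1))*F(W - 2*1, 16) = (9 - 8*(-1))/(16 + (-2 - 2*1)) = (9 + 8)/(16 + (-2 - 2)) = 17/(16 - 4) = 17/12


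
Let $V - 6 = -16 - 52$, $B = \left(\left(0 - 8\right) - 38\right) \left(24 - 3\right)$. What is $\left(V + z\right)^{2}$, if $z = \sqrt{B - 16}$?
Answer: $\left(62 - i \sqrt{982}\right)^{2} \approx 2862.0 - 3885.8 i$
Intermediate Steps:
$B = -966$ ($B = \left(\left(0 - 8\right) - 38\right) 21 = \left(-8 - 38\right) 21 = \left(-46\right) 21 = -966$)
$z = i \sqrt{982}$ ($z = \sqrt{-966 - 16} = \sqrt{-982} = i \sqrt{982} \approx 31.337 i$)
$V = -62$ ($V = 6 - 68 = -62$)
$\left(V + z\right)^{2} = \left(-62 + i \sqrt{982}\right)^{2}$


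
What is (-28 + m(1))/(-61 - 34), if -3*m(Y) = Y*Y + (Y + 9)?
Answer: ⅓ ≈ 0.33333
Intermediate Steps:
m(Y) = -3 - Y/3 - Y²/3 (m(Y) = -(Y*Y + (Y + 9))/3 = -(Y² + (9 + Y))/3 = -(9 + Y + Y²)/3 = -3 - Y/3 - Y²/3)
(-28 + m(1))/(-61 - 34) = (-28 + (-3 - ⅓*1 - ⅓*1²))/(-61 - 34) = (-28 + (-3 - ⅓ - ⅓*1))/(-95) = -(-28 + (-3 - ⅓ - ⅓))/95 = -(-28 - 11/3)/95 = -1/95*(-95/3) = ⅓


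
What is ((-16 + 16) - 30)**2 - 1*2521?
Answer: -1621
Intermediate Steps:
((-16 + 16) - 30)**2 - 1*2521 = (0 - 30)**2 - 2521 = (-30)**2 - 2521 = 900 - 2521 = -1621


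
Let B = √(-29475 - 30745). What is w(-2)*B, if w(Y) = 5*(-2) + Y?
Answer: -24*I*√15055 ≈ -2944.8*I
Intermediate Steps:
w(Y) = -10 + Y
B = 2*I*√15055 (B = √(-60220) = 2*I*√15055 ≈ 245.4*I)
w(-2)*B = (-10 - 2)*(2*I*√15055) = -24*I*√15055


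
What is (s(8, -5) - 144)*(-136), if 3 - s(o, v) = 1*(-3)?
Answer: 18768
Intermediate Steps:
s(o, v) = 6 (s(o, v) = 3 - (-3) = 3 - 1*(-3) = 3 + 3 = 6)
(s(8, -5) - 144)*(-136) = (6 - 144)*(-136) = -138*(-136) = 18768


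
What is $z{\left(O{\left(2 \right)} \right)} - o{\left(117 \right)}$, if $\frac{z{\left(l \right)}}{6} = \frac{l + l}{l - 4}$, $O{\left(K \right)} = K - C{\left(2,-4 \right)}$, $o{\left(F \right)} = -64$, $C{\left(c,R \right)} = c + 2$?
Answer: $68$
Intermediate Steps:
$C{\left(c,R \right)} = 2 + c$
$O{\left(K \right)} = -4 + K$ ($O{\left(K \right)} = K - \left(2 + 2\right) = K - 4 = -4 + K$)
$z{\left(l \right)} = \frac{12 l}{-4 + l}$ ($z{\left(l \right)} = 6 \frac{l + l}{l - 4} = 6 \frac{2 l}{-4 + l} = \frac{12 l}{-4 + l}$)
$z{\left(O{\left(2 \right)} \right)} - o{\left(117 \right)} = \frac{12 \left(-4 + 2\right)}{-4 + \left(-4 + 2\right)} - -64 = 12 \left(-2\right) \frac{1}{-4 - 2} + 64 = 12 \left(-2\right) \frac{1}{-6} + 64 = 12 \left(-2\right) \left(- \frac{1}{6}\right) + 64 = 4 + 64 = 68$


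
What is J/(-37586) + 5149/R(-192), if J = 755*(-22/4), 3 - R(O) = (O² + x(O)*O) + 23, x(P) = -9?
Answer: -4149248/181408829 ≈ -0.022872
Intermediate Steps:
R(O) = -20 - O² + 9*O (R(O) = 3 - ((O² - 9*O) + 23) = 3 - (23 + O² - 9*O) = 3 + (-23 - O² + 9*O) = -20 - O² + 9*O)
J = -8305/2 (J = 755*(-22*¼) = 755*(-11/2) = -8305/2 ≈ -4152.5)
J/(-37586) + 5149/R(-192) = -8305/2/(-37586) + 5149/(-20 - 1*(-192)² + 9*(-192)) = -8305/2*(-1/37586) + 5149/(-20 - 1*36864 - 1728) = 8305/75172 + 5149/(-20 - 36864 - 1728) = 8305/75172 + 5149/(-38612) = 8305/75172 + 5149*(-1/38612) = 8305/75172 - 5149/38612 = -4149248/181408829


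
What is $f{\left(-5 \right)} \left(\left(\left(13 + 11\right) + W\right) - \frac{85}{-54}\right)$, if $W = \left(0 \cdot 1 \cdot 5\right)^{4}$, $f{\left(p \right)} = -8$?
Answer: $- \frac{5524}{27} \approx -204.59$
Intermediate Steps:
$W = 0$ ($W = \left(0 \cdot 5\right)^{4} = 0^{4} = 0$)
$f{\left(-5 \right)} \left(\left(\left(13 + 11\right) + W\right) - \frac{85}{-54}\right) = - 8 \left(\left(\left(13 + 11\right) + 0\right) - \frac{85}{-54}\right) = - 8 \left(\left(24 + 0\right) - - \frac{85}{54}\right) = - 8 \left(24 + \frac{85}{54}\right) = \left(-8\right) \frac{1381}{54} = - \frac{5524}{27}$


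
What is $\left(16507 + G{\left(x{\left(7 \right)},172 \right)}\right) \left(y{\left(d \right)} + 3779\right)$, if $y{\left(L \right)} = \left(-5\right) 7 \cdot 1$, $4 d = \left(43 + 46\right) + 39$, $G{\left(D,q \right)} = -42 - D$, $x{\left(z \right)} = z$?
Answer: $61618752$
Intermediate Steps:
$d = 32$ ($d = \frac{\left(43 + 46\right) + 39}{4} = \frac{89 + 39}{4} = \frac{1}{4} \cdot 128 = 32$)
$y{\left(L \right)} = -35$ ($y{\left(L \right)} = \left(-35\right) 1 = -35$)
$\left(16507 + G{\left(x{\left(7 \right)},172 \right)}\right) \left(y{\left(d \right)} + 3779\right) = \left(16507 - 49\right) \left(-35 + 3779\right) = \left(16507 - 49\right) 3744 = 16458 \cdot 3744 = 61618752$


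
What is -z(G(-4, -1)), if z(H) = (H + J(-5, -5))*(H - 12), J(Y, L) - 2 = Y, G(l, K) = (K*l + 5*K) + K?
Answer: -70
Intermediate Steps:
G(l, K) = 6*K + K*l (G(l, K) = (5*K + K*l) + K = 6*K + K*l)
J(Y, L) = 2 + Y
z(H) = (-12 + H)*(-3 + H) (z(H) = (H + (2 - 5))*(H - 12) = (H - 3)*(-12 + H) = (-3 + H)*(-12 + H) = (-12 + H)*(-3 + H))
-z(G(-4, -1)) = -(36 + (-(6 - 4))**2 - (-15)*(6 - 4)) = -(36 + (-1*2)**2 - (-15)*2) = -(36 + (-2)**2 - 15*(-2)) = -(36 + 4 + 30) = -1*70 = -70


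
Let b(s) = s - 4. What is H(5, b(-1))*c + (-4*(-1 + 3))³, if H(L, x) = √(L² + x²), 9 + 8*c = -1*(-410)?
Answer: -512 + 2005*√2/8 ≈ -157.56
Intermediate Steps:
b(s) = -4 + s
c = 401/8 (c = -9/8 + (-1*(-410))/8 = -9/8 + (⅛)*410 = -9/8 + 205/4 = 401/8 ≈ 50.125)
H(5, b(-1))*c + (-4*(-1 + 3))³ = √(5² + (-4 - 1)²)*(401/8) + (-4*(-1 + 3))³ = √(25 + (-5)²)*(401/8) + (-4*2)³ = √(25 + 25)*(401/8) + (-8)³ = √50*(401/8) - 512 = (5*√2)*(401/8) - 512 = 2005*√2/8 - 512 = -512 + 2005*√2/8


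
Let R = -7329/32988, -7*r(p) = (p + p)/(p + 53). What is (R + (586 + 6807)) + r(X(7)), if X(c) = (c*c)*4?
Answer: 20240839489/2738004 ≈ 7392.6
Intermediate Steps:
X(c) = 4*c² (X(c) = c²*4 = 4*c²)
r(p) = -2*p/(7*(53 + p)) (r(p) = -(p + p)/(7*(p + 53)) = -2*p/(7*(53 + p)))
R = -2443/10996 (R = -7329*1/32988 = -2443/10996 ≈ -0.22217)
(R + (586 + 6807)) + r(X(7)) = (-2443/10996 + (586 + 6807)) - 2*4*7²/(371 + 7*(4*7²)) = (-2443/10996 + 7393) - 2*4*49/(371 + 7*(4*49)) = 81290985/10996 - 2*196/(371 + 7*196) = 81290985/10996 - 2*196/(371 + 1372) = 81290985/10996 - 2*196/1743 = 81290985/10996 - 2*196*1/1743 = 81290985/10996 - 56/249 = 20240839489/2738004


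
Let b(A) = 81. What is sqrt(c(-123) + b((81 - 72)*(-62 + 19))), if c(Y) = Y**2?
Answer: 39*sqrt(10) ≈ 123.33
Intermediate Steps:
sqrt(c(-123) + b((81 - 72)*(-62 + 19))) = sqrt((-123)**2 + 81) = sqrt(15129 + 81) = sqrt(15210) = 39*sqrt(10)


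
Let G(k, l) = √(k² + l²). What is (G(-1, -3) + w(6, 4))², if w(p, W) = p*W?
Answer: (24 + √10)² ≈ 737.79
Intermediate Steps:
w(p, W) = W*p
(G(-1, -3) + w(6, 4))² = (√((-1)² + (-3)²) + 4*6)² = (√(1 + 9) + 24)² = (√10 + 24)² = (24 + √10)²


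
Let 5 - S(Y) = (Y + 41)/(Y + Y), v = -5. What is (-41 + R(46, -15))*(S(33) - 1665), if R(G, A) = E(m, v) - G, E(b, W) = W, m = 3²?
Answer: 5043164/33 ≈ 1.5282e+5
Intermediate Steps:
m = 9
S(Y) = 5 - (41 + Y)/(2*Y) (S(Y) = 5 - (Y + 41)/(Y + Y) = 5 - (41 + Y)/(2*Y))
R(G, A) = -5 - G
(-41 + R(46, -15))*(S(33) - 1665) = (-41 + (-5 - 1*46))*((½)*(-41 + 9*33)/33 - 1665) = (-41 + (-5 - 46))*((½)*(1/33)*(-41 + 297) - 1665) = (-41 - 51)*((½)*(1/33)*256 - 1665) = -92*(128/33 - 1665) = -92*(-54817/33) = 5043164/33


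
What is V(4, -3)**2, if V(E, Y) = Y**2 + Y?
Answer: 36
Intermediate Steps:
V(E, Y) = Y + Y**2
V(4, -3)**2 = (-3*(1 - 3))**2 = (-3*(-2))**2 = 6**2 = 36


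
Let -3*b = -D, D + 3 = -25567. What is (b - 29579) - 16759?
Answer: -164584/3 ≈ -54861.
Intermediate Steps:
D = -25570 (D = -3 - 25567 = -25570)
b = -25570/3 (b = -(-1)*(-25570)/3 = -1/3*25570 = -25570/3 ≈ -8523.3)
(b - 29579) - 16759 = (-25570/3 - 29579) - 16759 = -114307/3 - 16759 = -164584/3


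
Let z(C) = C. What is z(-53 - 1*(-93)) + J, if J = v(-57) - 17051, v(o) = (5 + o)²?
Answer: -14307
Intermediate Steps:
J = -14347 (J = (5 - 57)² - 17051 = (-52)² - 17051 = 2704 - 17051 = -14347)
z(-53 - 1*(-93)) + J = (-53 - 1*(-93)) - 14347 = (-53 + 93) - 14347 = 40 - 14347 = -14307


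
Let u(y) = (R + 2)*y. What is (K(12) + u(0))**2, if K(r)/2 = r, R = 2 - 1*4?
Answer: 576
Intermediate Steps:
R = -2 (R = 2 - 4 = -2)
K(r) = 2*r
u(y) = 0 (u(y) = (-2 + 2)*y = 0*y = 0)
(K(12) + u(0))**2 = (2*12 + 0)**2 = (24 + 0)**2 = 24**2 = 576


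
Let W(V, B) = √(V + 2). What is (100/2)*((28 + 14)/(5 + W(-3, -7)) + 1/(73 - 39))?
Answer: 89575/221 - 1050*I/13 ≈ 405.32 - 80.769*I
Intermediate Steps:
W(V, B) = √(2 + V)
(100/2)*((28 + 14)/(5 + W(-3, -7)) + 1/(73 - 39)) = (100/2)*((28 + 14)/(5 + √(2 - 3)) + 1/(73 - 39)) = (100*(½))*(42/(5 + √(-1)) + 1/34) = 50*(42/(5 + I) + 1/34) = 50*(42*((5 - I)/26) + 1/34) = 50*(21*(5 - I)/13 + 1/34) = 50*(1/34 + 21*(5 - I)/13) = 25/17 + 1050*(5 - I)/13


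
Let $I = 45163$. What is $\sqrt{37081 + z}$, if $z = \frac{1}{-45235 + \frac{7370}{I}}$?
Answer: $\frac{2 \sqrt{38690386423190349372455}}{2042940935} \approx 192.56$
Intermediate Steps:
$z = - \frac{45163}{2042940935}$ ($z = \frac{1}{-45235 + \frac{7370}{45163}} = \frac{1}{- \frac{2042940935}{45163}} = - \frac{45163}{2042940935} \approx -2.2107 \cdot 10^{-5}$)
$\sqrt{37081 + z} = \sqrt{37081 - \frac{45163}{2042940935}} = \sqrt{\frac{75754292765572}{2042940935}} = \frac{2 \sqrt{38690386423190349372455}}{2042940935}$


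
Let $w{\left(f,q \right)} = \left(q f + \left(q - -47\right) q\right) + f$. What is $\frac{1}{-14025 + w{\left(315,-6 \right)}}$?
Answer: $- \frac{1}{15846} \approx -6.3107 \cdot 10^{-5}$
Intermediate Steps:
$w{\left(f,q \right)} = f + f q + q \left(47 + q\right)$ ($w{\left(f,q \right)} = \left(f q + \left(q + 47\right) q\right) + f = \left(f q + \left(47 + q\right) q\right) + f = \left(f q + q \left(47 + q\right)\right) + f = f + f q + q \left(47 + q\right)$)
$\frac{1}{-14025 + w{\left(315,-6 \right)}} = \frac{1}{-14025 + \left(315 + \left(-6\right)^{2} + 47 \left(-6\right) + 315 \left(-6\right)\right)} = \frac{1}{-14025 + \left(315 + 36 - 282 - 1890\right)} = \frac{1}{-14025 - 1821} = \frac{1}{-15846} = - \frac{1}{15846}$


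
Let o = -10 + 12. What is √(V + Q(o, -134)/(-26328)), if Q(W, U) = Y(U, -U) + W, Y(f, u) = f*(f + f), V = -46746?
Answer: I*√2025223152591/6582 ≈ 216.21*I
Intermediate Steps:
o = 2
Y(f, u) = 2*f² (Y(f, u) = f*(2*f) = 2*f²)
Q(W, U) = W + 2*U² (Q(W, U) = 2*U² + W = W + 2*U²)
√(V + Q(o, -134)/(-26328)) = √(-46746 + (2 + 2*(-134)²)/(-26328)) = √(-46746 + (2 + 2*17956)*(-1/26328)) = √(-46746 + (2 + 35912)*(-1/26328)) = √(-46746 + 35914*(-1/26328)) = √(-46746 - 17957/13164) = √(-615382301/13164) = I*√2025223152591/6582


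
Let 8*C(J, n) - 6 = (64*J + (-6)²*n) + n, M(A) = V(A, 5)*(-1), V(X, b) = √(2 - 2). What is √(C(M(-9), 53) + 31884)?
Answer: √514078/4 ≈ 179.25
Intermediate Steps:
V(X, b) = 0 (V(X, b) = √0 = 0)
M(A) = 0 (M(A) = 0*(-1) = 0)
C(J, n) = ¾ + 8*J + 37*n/8 (C(J, n) = ¾ + ((64*J + (-6)²*n) + n)/8 = ¾ + ((64*J + 36*n) + n)/8 = ¾ + ((36*n + 64*J) + n)/8 = ¾ + (37*n + 64*J)/8 = ¾ + (8*J + 37*n/8) = ¾ + 8*J + 37*n/8)
√(C(M(-9), 53) + 31884) = √((¾ + 8*0 + (37/8)*53) + 31884) = √((¾ + 0 + 1961/8) + 31884) = √(1967/8 + 31884) = √(257039/8) = √514078/4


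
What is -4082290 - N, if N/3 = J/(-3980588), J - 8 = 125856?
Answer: -4062478552232/995147 ≈ -4.0823e+6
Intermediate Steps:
J = 125864 (J = 8 + 125856 = 125864)
N = -94398/995147 (N = 3*(125864/(-3980588)) = 3*(125864*(-1/3980588)) = 3*(-31466/995147) = -94398/995147 ≈ -0.094858)
-4082290 - N = -4082290 - 1*(-94398/995147) = -4082290 + 94398/995147 = -4062478552232/995147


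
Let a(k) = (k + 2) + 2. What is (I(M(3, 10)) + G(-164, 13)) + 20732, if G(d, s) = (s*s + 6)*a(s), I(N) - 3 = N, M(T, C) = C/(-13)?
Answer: 308220/13 ≈ 23709.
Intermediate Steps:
M(T, C) = -C/13 (M(T, C) = C*(-1/13) = -C/13)
a(k) = 4 + k (a(k) = (2 + k) + 2 = 4 + k)
I(N) = 3 + N
G(d, s) = (4 + s)*(6 + s²) (G(d, s) = (s*s + 6)*(4 + s) = (s² + 6)*(4 + s) = (6 + s²)*(4 + s) = (4 + s)*(6 + s²))
(I(M(3, 10)) + G(-164, 13)) + 20732 = ((3 - 1/13*10) + (4 + 13)*(6 + 13²)) + 20732 = ((3 - 10/13) + 17*(6 + 169)) + 20732 = (29/13 + 17*175) + 20732 = (29/13 + 2975) + 20732 = 38704/13 + 20732 = 308220/13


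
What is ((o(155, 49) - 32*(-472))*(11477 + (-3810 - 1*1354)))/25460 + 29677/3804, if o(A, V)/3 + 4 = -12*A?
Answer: 57295736561/24212460 ≈ 2366.4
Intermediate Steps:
o(A, V) = -12 - 36*A (o(A, V) = -12 + 3*(-12*A) = -12 - 36*A)
((o(155, 49) - 32*(-472))*(11477 + (-3810 - 1*1354)))/25460 + 29677/3804 = (((-12 - 36*155) - 32*(-472))*(11477 + (-3810 - 1*1354)))/25460 + 29677/3804 = (((-12 - 5580) + 15104)*(11477 + (-3810 - 1354)))*(1/25460) + 29677*(1/3804) = ((-5592 + 15104)*(11477 - 5164))*(1/25460) + 29677/3804 = (9512*6313)*(1/25460) + 29677/3804 = 60049256*(1/25460) + 29677/3804 = 15012314/6365 + 29677/3804 = 57295736561/24212460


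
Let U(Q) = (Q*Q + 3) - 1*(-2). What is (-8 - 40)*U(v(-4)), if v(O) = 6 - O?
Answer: -5040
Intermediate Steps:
U(Q) = 5 + Q² (U(Q) = (Q² + 3) + 2 = (3 + Q²) + 2 = 5 + Q²)
(-8 - 40)*U(v(-4)) = (-8 - 40)*(5 + (6 - 1*(-4))²) = -48*(5 + (6 + 4)²) = -48*(5 + 10²) = -48*(5 + 100) = -48*105 = -5040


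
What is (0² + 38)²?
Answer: 1444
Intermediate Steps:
(0² + 38)² = (0 + 38)² = 38² = 1444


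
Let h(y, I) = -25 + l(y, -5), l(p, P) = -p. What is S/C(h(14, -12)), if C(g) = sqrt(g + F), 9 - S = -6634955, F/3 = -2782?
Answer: -6634964*I*sqrt(8385)/8385 ≈ -72458.0*I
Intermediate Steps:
F = -8346 (F = 3*(-2782) = -8346)
S = 6634964 (S = 9 - 1*(-6634955) = 9 + 6634955 = 6634964)
h(y, I) = -25 - y
C(g) = sqrt(-8346 + g) (C(g) = sqrt(g - 8346) = sqrt(-8346 + g))
S/C(h(14, -12)) = 6634964/(sqrt(-8346 + (-25 - 1*14))) = 6634964/(sqrt(-8346 + (-25 - 14))) = 6634964/(sqrt(-8346 - 39)) = 6634964/(sqrt(-8385)) = 6634964/((I*sqrt(8385))) = 6634964*(-I*sqrt(8385)/8385) = -6634964*I*sqrt(8385)/8385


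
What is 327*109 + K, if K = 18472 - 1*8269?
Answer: 45846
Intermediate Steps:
K = 10203 (K = 18472 - 8269 = 10203)
327*109 + K = 327*109 + 10203 = 35643 + 10203 = 45846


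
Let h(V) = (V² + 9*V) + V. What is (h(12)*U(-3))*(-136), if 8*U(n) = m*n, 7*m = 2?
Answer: 26928/7 ≈ 3846.9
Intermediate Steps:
m = 2/7 (m = (⅐)*2 = 2/7 ≈ 0.28571)
U(n) = n/28 (U(n) = (2*n/7)/8 = n/28)
h(V) = V² + 10*V
(h(12)*U(-3))*(-136) = ((12*(10 + 12))*((1/28)*(-3)))*(-136) = ((12*22)*(-3/28))*(-136) = (264*(-3/28))*(-136) = -198/7*(-136) = 26928/7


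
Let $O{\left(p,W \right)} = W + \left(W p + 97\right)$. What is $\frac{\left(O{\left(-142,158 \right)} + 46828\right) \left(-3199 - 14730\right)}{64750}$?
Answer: $- \frac{63128009}{9250} \approx -6824.6$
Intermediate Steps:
$O{\left(p,W \right)} = 97 + W + W p$ ($O{\left(p,W \right)} = W + \left(97 + W p\right) = 97 + W + W p$)
$\frac{\left(O{\left(-142,158 \right)} + 46828\right) \left(-3199 - 14730\right)}{64750} = \frac{\left(\left(97 + 158 + 158 \left(-142\right)\right) + 46828\right) \left(-3199 - 14730\right)}{64750} = \left(\left(97 + 158 - 22436\right) + 46828\right) \left(-17929\right) \frac{1}{64750} = \left(-22181 + 46828\right) \left(-17929\right) \frac{1}{64750} = 24647 \left(-17929\right) \frac{1}{64750} = \left(-441896063\right) \frac{1}{64750} = - \frac{63128009}{9250}$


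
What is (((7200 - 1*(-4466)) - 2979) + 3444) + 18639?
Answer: 30770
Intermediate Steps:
(((7200 - 1*(-4466)) - 2979) + 3444) + 18639 = (((7200 + 4466) - 2979) + 3444) + 18639 = ((11666 - 2979) + 3444) + 18639 = (8687 + 3444) + 18639 = 12131 + 18639 = 30770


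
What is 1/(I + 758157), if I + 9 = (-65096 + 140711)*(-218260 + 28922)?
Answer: -1/14316034722 ≈ -6.9852e-11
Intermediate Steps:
I = -14316792879 (I = -9 + (-65096 + 140711)*(-218260 + 28922) = -9 + 75615*(-189338) = -9 - 14316792870 = -14316792879)
1/(I + 758157) = 1/(-14316792879 + 758157) = 1/(-14316034722) = -1/14316034722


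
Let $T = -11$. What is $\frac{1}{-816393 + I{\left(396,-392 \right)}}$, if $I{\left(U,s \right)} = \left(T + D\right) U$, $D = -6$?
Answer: $- \frac{1}{823125} \approx -1.2149 \cdot 10^{-6}$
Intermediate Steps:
$I{\left(U,s \right)} = - 17 U$ ($I{\left(U,s \right)} = \left(-11 - 6\right) U = - 17 U$)
$\frac{1}{-816393 + I{\left(396,-392 \right)}} = \frac{1}{-816393 - 6732} = \frac{1}{-823125} = - \frac{1}{823125}$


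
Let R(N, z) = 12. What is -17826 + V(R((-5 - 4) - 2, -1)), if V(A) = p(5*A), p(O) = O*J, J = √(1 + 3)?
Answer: -17706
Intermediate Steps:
J = 2 (J = √4 = 2)
p(O) = 2*O (p(O) = O*2 = 2*O)
V(A) = 10*A (V(A) = 2*(5*A) = 10*A)
-17826 + V(R((-5 - 4) - 2, -1)) = -17826 + 10*12 = -17826 + 120 = -17706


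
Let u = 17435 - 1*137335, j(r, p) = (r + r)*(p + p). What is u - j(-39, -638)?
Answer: -219428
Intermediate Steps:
j(r, p) = 4*p*r (j(r, p) = (2*r)*(2*p) = 4*p*r)
u = -119900 (u = 17435 - 137335 = -119900)
u - j(-39, -638) = -119900 - 4*(-638)*(-39) = -119900 - 1*99528 = -119900 - 99528 = -219428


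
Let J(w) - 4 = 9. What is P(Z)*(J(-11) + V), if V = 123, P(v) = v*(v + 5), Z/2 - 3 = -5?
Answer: -544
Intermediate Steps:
Z = -4 (Z = 6 + 2*(-5) = 6 - 10 = -4)
J(w) = 13 (J(w) = 4 + 9 = 13)
P(v) = v*(5 + v)
P(Z)*(J(-11) + V) = (-4*(5 - 4))*(13 + 123) = -4*1*136 = -4*136 = -544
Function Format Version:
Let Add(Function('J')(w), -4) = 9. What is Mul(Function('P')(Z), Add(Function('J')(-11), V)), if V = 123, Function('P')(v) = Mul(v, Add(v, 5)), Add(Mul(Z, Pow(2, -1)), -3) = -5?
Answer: -544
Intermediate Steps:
Z = -4 (Z = Add(6, Mul(2, -5)) = Add(6, -10) = -4)
Function('J')(w) = 13 (Function('J')(w) = Add(4, 9) = 13)
Function('P')(v) = Mul(v, Add(5, v))
Mul(Function('P')(Z), Add(Function('J')(-11), V)) = Mul(Mul(-4, Add(5, -4)), Add(13, 123)) = Mul(Mul(-4, 1), 136) = Mul(-4, 136) = -544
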